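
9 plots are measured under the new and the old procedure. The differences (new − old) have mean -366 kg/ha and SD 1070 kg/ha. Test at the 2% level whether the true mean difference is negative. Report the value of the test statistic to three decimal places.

-1.026

H0: μ_d = 0; H1: μ_d < 0 (paired t-test on the differences, left-tailed).
t = d̄/(s_d/√n) = -366/(1070/√9) = -1.026
df = n − 1 = 8
p-value = P(T ≤ -1.026) ≈ 0.167
Since p ≈ 0.167 > α = 0.02, fail to reject H0; the data do not provide sufficient evidence against H0.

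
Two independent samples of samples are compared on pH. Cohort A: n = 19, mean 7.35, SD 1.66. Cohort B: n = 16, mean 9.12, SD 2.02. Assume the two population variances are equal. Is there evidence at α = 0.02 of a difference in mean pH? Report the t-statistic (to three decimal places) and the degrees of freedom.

t = -2.847, df = 33

Let group 1 = cohort A, group 2 = cohort B. H0: μ_1 = μ_2; H1: μ_1 ≠ μ_2 (two-sample pooled-variance t-test, two-sided).
s_p² = [(19−1)·1.66² + (16−1)·2.02²]/(19+16−2) = 3.35778
t = (7.35 − 9.12)/√[3.35778·(1/19 + 1/16)] = -2.847
df = n₁ + n₂ − 2 = 33
Two-sided p-value ≈ 0.008
Since p ≈ 0.008 < α = 0.02, reject H0; the data support H1.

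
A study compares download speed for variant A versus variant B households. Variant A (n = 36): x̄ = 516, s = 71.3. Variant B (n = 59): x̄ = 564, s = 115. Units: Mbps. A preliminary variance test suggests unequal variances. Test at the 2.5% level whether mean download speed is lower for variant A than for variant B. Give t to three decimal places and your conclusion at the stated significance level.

Let group 1 = variant A, group 2 = variant B. H0: μ_1 = μ_2; H1: μ_1 < μ_2 (Welch's two-sample t-test, left-tailed).
t = (x̄_1 − x̄_2)/√(s_1²/n_1 + s_2²/n_2) = (516 − 564)/√(71.3²/36 + 115²/59) = -2.511
Welch–Satterthwaite df ≈ 92.96
p-value = P(T ≤ -2.511) ≈ 0.0069
Since p ≈ 0.0069 < α = 0.025, reject H0; the data support H1.

t = -2.511; reject H0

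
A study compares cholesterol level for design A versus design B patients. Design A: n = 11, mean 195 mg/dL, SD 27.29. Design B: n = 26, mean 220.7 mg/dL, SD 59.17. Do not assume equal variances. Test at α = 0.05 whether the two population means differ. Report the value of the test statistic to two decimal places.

Let group 1 = design A, group 2 = design B. H0: μ_1 = μ_2; H1: μ_1 ≠ μ_2 (Welch's two-sample t-test, two-sided).
t = (x̄_1 − x̄_2)/√(s_1²/n_1 + s_2²/n_2) = (195 − 220.7)/√(27.29²/11 + 59.17²/26) = -1.81
Welch–Satterthwaite df ≈ 34.60
Two-sided p-value ≈ 0.080
Since p ≈ 0.080 > α = 0.05, fail to reject H0; the data do not provide sufficient evidence against H0.

-1.81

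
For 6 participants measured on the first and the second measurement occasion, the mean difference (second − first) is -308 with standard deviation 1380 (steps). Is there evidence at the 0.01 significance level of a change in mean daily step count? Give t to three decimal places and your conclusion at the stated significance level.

H0: μ_d = 0; H1: μ_d ≠ 0 (paired t-test on the differences, two-sided).
t = d̄/(s_d/√n) = -308/(1380/√6) = -0.547
df = n − 1 = 5
Two-sided p-value ≈ 0.6081
Since p ≈ 0.6081 > α = 0.01, fail to reject H0; the data do not provide sufficient evidence against H0.

t = -0.547; fail to reject H0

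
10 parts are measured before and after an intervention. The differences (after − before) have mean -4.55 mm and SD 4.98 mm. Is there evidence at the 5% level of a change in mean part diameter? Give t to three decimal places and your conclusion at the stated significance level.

H0: μ_d = 0; H1: μ_d ≠ 0 (paired t-test on the differences, two-sided).
t = d̄/(s_d/√n) = -4.55/(4.98/√10) = -2.889
df = n − 1 = 9
Two-sided p-value ≈ 0.018
Since p ≈ 0.018 < α = 0.05, reject H0; the evidence is statistically significant.

t = -2.889; reject H0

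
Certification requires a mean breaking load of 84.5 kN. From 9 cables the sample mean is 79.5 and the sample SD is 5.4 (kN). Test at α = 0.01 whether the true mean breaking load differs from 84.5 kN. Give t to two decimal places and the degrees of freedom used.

H0: μ = 84.5; H1: μ ≠ 84.5 (one-sample t-test, two-sided).
t = (x̄ − μ₀)/(s/√n) = (79.5 − 84.5)/(5.4/√9) = -2.78
df = n − 1 = 8
Two-sided p-value ≈ 0.024
Since p ≈ 0.024 > α = 0.01, fail to reject H0; the evidence is not statistically significant.

t = -2.78, df = 8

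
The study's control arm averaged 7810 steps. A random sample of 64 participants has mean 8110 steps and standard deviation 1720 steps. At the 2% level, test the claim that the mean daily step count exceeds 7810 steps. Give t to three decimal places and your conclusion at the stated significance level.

H0: μ = 7810; H1: μ > 7810 (one-sample t-test, right-tailed).
t = (x̄ − μ₀)/(s/√n) = (8110 − 7810)/(1720/√64) = 1.395
df = n − 1 = 63
p-value = P(T ≥ 1.395) ≈ 0.084
Since p ≈ 0.084 > α = 0.02, fail to reject H0; the data do not provide sufficient evidence against H0.

t = 1.395; fail to reject H0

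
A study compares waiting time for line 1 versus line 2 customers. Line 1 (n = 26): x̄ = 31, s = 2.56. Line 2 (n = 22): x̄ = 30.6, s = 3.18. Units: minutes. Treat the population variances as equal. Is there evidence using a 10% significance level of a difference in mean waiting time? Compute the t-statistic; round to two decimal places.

Let group 1 = line 1, group 2 = line 2. H0: μ_1 = μ_2; H1: μ_1 ≠ μ_2 (two-sample pooled-variance t-test, two-sided).
s_p² = [(26−1)·2.56² + (22−1)·3.18²]/(26+22−2) = 8.17827
t = (31 − 30.6)/√[8.17827·(1/26 + 1/22)] = 0.48
df = n₁ + n₂ − 2 = 46
Two-sided p-value ≈ 0.631
Since p ≈ 0.631 > α = 0.1, fail to reject H0; the evidence is not statistically significant.

0.48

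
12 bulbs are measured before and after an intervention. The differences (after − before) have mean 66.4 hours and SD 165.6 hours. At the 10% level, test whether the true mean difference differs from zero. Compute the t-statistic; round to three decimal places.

H0: μ_d = 0; H1: μ_d ≠ 0 (paired t-test on the differences, two-sided).
t = d̄/(s_d/√n) = 66.4/(165.6/√12) = 1.389
df = n − 1 = 11
Two-sided p-value ≈ 0.1923
Since p ≈ 0.1923 > α = 0.1, fail to reject H0; the data do not provide sufficient evidence against H0.

1.389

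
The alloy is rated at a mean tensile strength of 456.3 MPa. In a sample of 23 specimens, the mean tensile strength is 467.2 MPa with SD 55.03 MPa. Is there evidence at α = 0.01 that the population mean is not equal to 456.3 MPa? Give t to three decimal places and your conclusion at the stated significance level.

t = 0.950; fail to reject H0

H0: μ = 456.3; H1: μ ≠ 456.3 (one-sample t-test, two-sided).
t = (x̄ − μ₀)/(s/√n) = (467.2 − 456.3)/(55.03/√23) = 0.950
df = n − 1 = 22
Two-sided p-value ≈ 0.3525
Since p ≈ 0.3525 > α = 0.01, fail to reject H0; the data do not provide sufficient evidence against H0.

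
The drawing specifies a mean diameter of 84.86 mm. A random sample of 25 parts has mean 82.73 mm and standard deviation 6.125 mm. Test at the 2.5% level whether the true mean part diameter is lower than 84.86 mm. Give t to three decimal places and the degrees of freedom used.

H0: μ = 84.86; H1: μ < 84.86 (one-sample t-test, left-tailed).
t = (x̄ − μ₀)/(s/√n) = (82.73 − 84.86)/(6.125/√25) = -1.739
df = n − 1 = 24
p-value = P(T ≤ -1.739) ≈ 0.0474
Since p ≈ 0.0474 > α = 0.025, fail to reject H0; the evidence is not statistically significant.

t = -1.739, df = 24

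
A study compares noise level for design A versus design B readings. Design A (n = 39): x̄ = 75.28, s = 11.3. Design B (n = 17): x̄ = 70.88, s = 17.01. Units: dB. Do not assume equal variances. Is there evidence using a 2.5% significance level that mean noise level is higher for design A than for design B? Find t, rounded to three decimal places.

Let group 1 = design A, group 2 = design B. H0: μ_1 = μ_2; H1: μ_1 > μ_2 (Welch's two-sample t-test, right-tailed).
t = (x̄_1 − x̄_2)/√(s_1²/n_1 + s_2²/n_2) = (75.28 − 70.88)/√(11.3²/39 + 17.01²/17) = 0.977
Welch–Satterthwaite df ≈ 22.40
p-value = P(T ≥ 0.977) ≈ 0.170
Since p ≈ 0.170 > α = 0.025, fail to reject H0; the evidence is not statistically significant.

0.977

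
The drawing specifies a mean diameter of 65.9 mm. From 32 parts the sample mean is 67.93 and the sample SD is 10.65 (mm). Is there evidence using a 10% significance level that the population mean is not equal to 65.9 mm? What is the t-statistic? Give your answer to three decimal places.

1.078

H0: μ = 65.9; H1: μ ≠ 65.9 (one-sample t-test, two-sided).
t = (x̄ − μ₀)/(s/√n) = (67.93 − 65.9)/(10.65/√32) = 1.078
df = n − 1 = 31
Two-sided p-value ≈ 0.2892
Since p ≈ 0.2892 > α = 0.1, fail to reject H0; the data do not provide sufficient evidence against H0.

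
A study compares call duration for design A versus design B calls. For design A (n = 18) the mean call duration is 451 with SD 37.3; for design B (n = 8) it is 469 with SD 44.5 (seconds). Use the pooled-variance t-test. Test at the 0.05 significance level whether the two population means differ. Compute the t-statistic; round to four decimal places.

Let group 1 = design A, group 2 = design B. H0: μ_1 = μ_2; H1: μ_1 ≠ μ_2 (two-sample pooled-variance t-test, two-sided).
s_p² = [(18−1)·37.3² + (8−1)·44.5²]/(18+8−2) = 1563.07
t = (451 − 469)/√[1563.07·(1/18 + 1/8)] = -1.0715
df = n₁ + n₂ − 2 = 24
Two-sided p-value ≈ 0.2946
Since p ≈ 0.2946 > α = 0.05, fail to reject H0; the evidence is not statistically significant.

-1.0715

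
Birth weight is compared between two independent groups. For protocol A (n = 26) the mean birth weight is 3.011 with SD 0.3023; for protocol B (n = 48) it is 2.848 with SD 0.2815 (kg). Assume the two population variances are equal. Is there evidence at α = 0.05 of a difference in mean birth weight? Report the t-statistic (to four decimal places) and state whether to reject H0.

Let group 1 = protocol A, group 2 = protocol B. H0: μ_1 = μ_2; H1: μ_1 ≠ μ_2 (two-sample pooled-variance t-test, two-sided).
s_p² = [(26−1)·0.3023² + (48−1)·0.2815²]/(26+48−2) = 0.0834586
t = (3.011 − 2.848)/√[0.0834586·(1/26 + 1/48)] = 2.3171
df = n₁ + n₂ − 2 = 72
Two-sided p-value ≈ 0.0233
Since p ≈ 0.0233 < α = 0.05, reject H0; the evidence is statistically significant.

t = 2.3171; reject H0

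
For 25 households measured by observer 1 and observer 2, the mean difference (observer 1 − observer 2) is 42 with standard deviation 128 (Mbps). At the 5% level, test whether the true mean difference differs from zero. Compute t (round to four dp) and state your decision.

H0: μ_d = 0; H1: μ_d ≠ 0 (paired t-test on the differences, two-sided).
t = d̄/(s_d/√n) = 42/(128/√25) = 1.6406
df = n − 1 = 24
Two-sided p-value ≈ 0.114
Since p ≈ 0.114 > α = 0.05, fail to reject H0; the evidence is not statistically significant.

t = 1.6406; fail to reject H0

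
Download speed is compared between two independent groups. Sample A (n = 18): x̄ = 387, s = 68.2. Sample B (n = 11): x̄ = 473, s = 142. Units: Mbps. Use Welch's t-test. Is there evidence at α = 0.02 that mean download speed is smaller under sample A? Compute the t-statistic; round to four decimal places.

Let group 1 = sample A, group 2 = sample B. H0: μ_1 = μ_2; H1: μ_1 < μ_2 (Welch's two-sample t-test, left-tailed).
t = (x̄_1 − x̄_2)/√(s_1²/n_1 + s_2²/n_2) = (387 − 473)/√(68.2²/18 + 142²/11) = -1.8805
Welch–Satterthwaite df ≈ 12.87
p-value = P(T ≤ -1.8805) ≈ 0.0414
Since p ≈ 0.0414 > α = 0.02, fail to reject H0; the evidence is not statistically significant.

-1.8805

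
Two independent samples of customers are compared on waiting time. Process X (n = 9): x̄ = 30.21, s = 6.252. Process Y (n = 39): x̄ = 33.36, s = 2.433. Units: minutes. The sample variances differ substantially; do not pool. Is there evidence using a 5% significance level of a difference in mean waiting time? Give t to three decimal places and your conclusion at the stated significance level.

Let group 1 = process X, group 2 = process Y. H0: μ_1 = μ_2; H1: μ_1 ≠ μ_2 (Welch's two-sample t-test, two-sided).
t = (x̄_1 − x̄_2)/√(s_1²/n_1 + s_2²/n_2) = (30.21 − 33.36)/√(6.252²/9 + 2.433²/39) = -1.486
Welch–Satterthwaite df ≈ 8.57
Two-sided p-value ≈ 0.1732
Since p ≈ 0.1732 > α = 0.05, fail to reject H0; the data do not provide sufficient evidence against H0.

t = -1.486; fail to reject H0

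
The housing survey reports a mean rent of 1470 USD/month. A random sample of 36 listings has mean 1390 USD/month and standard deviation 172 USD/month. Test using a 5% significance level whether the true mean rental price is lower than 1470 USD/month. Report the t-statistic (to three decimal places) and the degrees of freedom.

t = -2.791, df = 35

H0: μ = 1470; H1: μ < 1470 (one-sample t-test, left-tailed).
t = (x̄ − μ₀)/(s/√n) = (1390 − 1470)/(172/√36) = -2.791
df = n − 1 = 35
p-value = P(T ≤ -2.791) ≈ 0.004
Since p ≈ 0.004 < α = 0.05, reject H0; the data support H1.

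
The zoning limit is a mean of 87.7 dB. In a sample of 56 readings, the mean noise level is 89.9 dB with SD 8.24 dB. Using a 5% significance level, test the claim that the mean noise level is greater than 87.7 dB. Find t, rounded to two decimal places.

2.00

H0: μ = 87.7; H1: μ > 87.7 (one-sample t-test, right-tailed).
t = (x̄ − μ₀)/(s/√n) = (89.9 − 87.7)/(8.24/√56) = 2.00
df = n − 1 = 55
p-value = P(T ≥ 2.00) ≈ 0.025
Since p ≈ 0.025 < α = 0.05, reject H0; the data support H1.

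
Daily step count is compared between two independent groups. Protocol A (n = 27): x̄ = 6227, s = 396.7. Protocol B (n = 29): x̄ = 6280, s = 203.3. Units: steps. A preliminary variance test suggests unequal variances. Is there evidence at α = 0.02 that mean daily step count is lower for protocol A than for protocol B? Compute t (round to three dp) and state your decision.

Let group 1 = protocol A, group 2 = protocol B. H0: μ_1 = μ_2; H1: μ_1 < μ_2 (Welch's two-sample t-test, left-tailed).
t = (x̄_1 − x̄_2)/√(s_1²/n_1 + s_2²/n_2) = (6227 − 6280)/√(396.7²/27 + 203.3²/29) = -0.622
Welch–Satterthwaite df ≈ 38.15
p-value = P(T ≤ -0.622) ≈ 0.2687
Since p ≈ 0.2687 > α = 0.02, fail to reject H0; the evidence is not statistically significant.

t = -0.622; fail to reject H0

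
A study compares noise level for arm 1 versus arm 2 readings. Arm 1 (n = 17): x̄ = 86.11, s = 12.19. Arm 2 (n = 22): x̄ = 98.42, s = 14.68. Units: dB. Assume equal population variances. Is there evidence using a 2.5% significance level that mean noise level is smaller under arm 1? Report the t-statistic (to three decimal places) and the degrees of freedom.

t = -2.791, df = 37

Let group 1 = arm 1, group 2 = arm 2. H0: μ_1 = μ_2; H1: μ_1 < μ_2 (two-sample pooled-variance t-test, left-tailed).
s_p² = [(17−1)·12.19² + (22−1)·14.68²]/(17+22−2) = 186.57
t = (86.11 − 98.42)/√[186.57·(1/17 + 1/22)] = -2.791
df = n₁ + n₂ − 2 = 37
p-value = P(T ≤ -2.791) ≈ 0.0041
Since p ≈ 0.0041 < α = 0.025, reject H0; the evidence is statistically significant.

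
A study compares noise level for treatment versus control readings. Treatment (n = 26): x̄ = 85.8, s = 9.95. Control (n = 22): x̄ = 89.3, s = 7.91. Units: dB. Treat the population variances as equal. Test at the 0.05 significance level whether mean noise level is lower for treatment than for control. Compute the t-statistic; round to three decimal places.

Let group 1 = treatment, group 2 = control. H0: μ_1 = μ_2; H1: μ_1 < μ_2 (two-sample pooled-variance t-test, left-tailed).
s_p² = [(26−1)·9.95² + (22−1)·7.91²]/(26+22−2) = 82.3694
t = (85.8 − 89.3)/√[82.3694·(1/26 + 1/22)] = -1.331
df = n₁ + n₂ − 2 = 46
p-value = P(T ≤ -1.331) ≈ 0.0948
Since p ≈ 0.0948 > α = 0.05, fail to reject H0; the evidence is not statistically significant.

-1.331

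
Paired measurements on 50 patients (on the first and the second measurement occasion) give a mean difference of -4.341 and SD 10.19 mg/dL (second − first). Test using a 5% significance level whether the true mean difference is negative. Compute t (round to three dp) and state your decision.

H0: μ_d = 0; H1: μ_d < 0 (paired t-test on the differences, left-tailed).
t = d̄/(s_d/√n) = -4.341/(10.19/√50) = -3.012
df = n − 1 = 49
p-value = P(T ≤ -3.012) ≈ 0.002
Since p ≈ 0.002 < α = 0.05, reject H0; the evidence is statistically significant.

t = -3.012; reject H0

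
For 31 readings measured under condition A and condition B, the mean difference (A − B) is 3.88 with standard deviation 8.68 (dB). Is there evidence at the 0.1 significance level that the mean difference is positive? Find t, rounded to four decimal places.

2.4888

H0: μ_d = 0; H1: μ_d > 0 (paired t-test on the differences, right-tailed).
t = d̄/(s_d/√n) = 3.88/(8.68/√31) = 2.4888
df = n − 1 = 30
p-value = P(T ≥ 2.4888) ≈ 0.009
Since p ≈ 0.009 < α = 0.1, reject H0; the data support H1.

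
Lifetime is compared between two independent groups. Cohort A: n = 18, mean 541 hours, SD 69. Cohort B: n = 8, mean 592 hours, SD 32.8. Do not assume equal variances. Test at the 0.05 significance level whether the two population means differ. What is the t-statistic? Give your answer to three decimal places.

-2.553

Let group 1 = cohort A, group 2 = cohort B. H0: μ_1 = μ_2; H1: μ_1 ≠ μ_2 (Welch's two-sample t-test, two-sided).
t = (x̄_1 − x̄_2)/√(s_1²/n_1 + s_2²/n_2) = (541 − 592)/√(69²/18 + 32.8²/8) = -2.553
Welch–Satterthwaite df ≈ 23.76
Two-sided p-value ≈ 0.018
Since p ≈ 0.018 < α = 0.05, reject H0; the evidence is statistically significant.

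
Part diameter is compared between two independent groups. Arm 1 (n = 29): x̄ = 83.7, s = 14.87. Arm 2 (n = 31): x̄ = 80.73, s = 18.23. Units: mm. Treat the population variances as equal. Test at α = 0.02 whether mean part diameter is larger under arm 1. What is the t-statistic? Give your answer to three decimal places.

0.689

Let group 1 = arm 1, group 2 = arm 2. H0: μ_1 = μ_2; H1: μ_1 > μ_2 (two-sample pooled-variance t-test, right-tailed).
s_p² = [(29−1)·14.87² + (31−1)·18.23²]/(29+31−2) = 278.642
t = (83.7 − 80.73)/√[278.642·(1/29 + 1/31)] = 0.689
df = n₁ + n₂ − 2 = 58
p-value = P(T ≥ 0.689) ≈ 0.2469
Since p ≈ 0.2469 > α = 0.02, fail to reject H0; the data do not provide sufficient evidence against H0.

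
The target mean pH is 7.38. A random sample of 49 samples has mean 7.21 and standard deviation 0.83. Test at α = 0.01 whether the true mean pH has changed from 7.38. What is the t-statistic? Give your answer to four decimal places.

H0: μ = 7.38; H1: μ ≠ 7.38 (one-sample t-test, two-sided).
t = (x̄ − μ₀)/(s/√n) = (7.21 − 7.38)/(0.83/√49) = -1.4337
df = n − 1 = 48
Two-sided p-value ≈ 0.1581
Since p ≈ 0.1581 > α = 0.01, fail to reject H0; the evidence is not statistically significant.

-1.4337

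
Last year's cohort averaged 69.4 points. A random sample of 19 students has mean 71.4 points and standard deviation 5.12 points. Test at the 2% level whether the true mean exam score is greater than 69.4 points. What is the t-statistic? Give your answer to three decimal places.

1.703

H0: μ = 69.4; H1: μ > 69.4 (one-sample t-test, right-tailed).
t = (x̄ − μ₀)/(s/√n) = (71.4 − 69.4)/(5.12/√19) = 1.703
df = n − 1 = 18
p-value = P(T ≥ 1.703) ≈ 0.053
Since p ≈ 0.053 > α = 0.02, fail to reject H0; the data do not provide sufficient evidence against H0.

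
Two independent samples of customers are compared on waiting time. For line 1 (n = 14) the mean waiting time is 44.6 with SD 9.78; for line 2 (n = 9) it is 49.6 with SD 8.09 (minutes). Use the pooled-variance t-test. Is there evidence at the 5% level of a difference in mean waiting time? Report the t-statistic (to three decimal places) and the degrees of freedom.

t = -1.276, df = 21

Let group 1 = line 1, group 2 = line 2. H0: μ_1 = μ_2; H1: μ_1 ≠ μ_2 (two-sample pooled-variance t-test, two-sided).
s_p² = [(14−1)·9.78² + (9−1)·8.09²]/(14+9−2) = 84.1435
t = (44.6 − 49.6)/√[84.1435·(1/14 + 1/9)] = -1.276
df = n₁ + n₂ − 2 = 21
Two-sided p-value ≈ 0.216
Since p ≈ 0.216 > α = 0.05, fail to reject H0; the data do not provide sufficient evidence against H0.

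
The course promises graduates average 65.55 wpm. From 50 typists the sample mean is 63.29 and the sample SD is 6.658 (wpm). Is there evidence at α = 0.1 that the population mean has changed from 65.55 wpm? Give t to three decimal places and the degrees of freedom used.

H0: μ = 65.55; H1: μ ≠ 65.55 (one-sample t-test, two-sided).
t = (x̄ − μ₀)/(s/√n) = (63.29 − 65.55)/(6.658/√50) = -2.400
df = n − 1 = 49
Two-sided p-value ≈ 0.020
Since p ≈ 0.020 < α = 0.1, reject H0; the data support H1.

t = -2.400, df = 49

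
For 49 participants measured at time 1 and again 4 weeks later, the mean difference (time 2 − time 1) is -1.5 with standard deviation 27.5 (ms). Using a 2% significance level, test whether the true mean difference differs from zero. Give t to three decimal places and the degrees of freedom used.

t = -0.382, df = 48

H0: μ_d = 0; H1: μ_d ≠ 0 (paired t-test on the differences, two-sided).
t = d̄/(s_d/√n) = -1.5/(27.5/√49) = -0.382
df = n − 1 = 48
Two-sided p-value ≈ 0.7043
Since p ≈ 0.7043 > α = 0.02, fail to reject H0; the evidence is not statistically significant.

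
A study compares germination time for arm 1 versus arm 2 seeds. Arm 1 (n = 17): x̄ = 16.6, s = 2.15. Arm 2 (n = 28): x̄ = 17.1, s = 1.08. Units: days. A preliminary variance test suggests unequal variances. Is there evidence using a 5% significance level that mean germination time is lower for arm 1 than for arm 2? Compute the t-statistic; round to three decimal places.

Let group 1 = arm 1, group 2 = arm 2. H0: μ_1 = μ_2; H1: μ_1 < μ_2 (Welch's two-sample t-test, left-tailed).
t = (x̄_1 − x̄_2)/√(s_1²/n_1 + s_2²/n_2) = (16.6 − 17.1)/√(2.15²/17 + 1.08²/28) = -0.893
Welch–Satterthwaite df ≈ 20.99
p-value = P(T ≤ -0.893) ≈ 0.191
Since p ≈ 0.191 > α = 0.05, fail to reject H0; the data do not provide sufficient evidence against H0.

-0.893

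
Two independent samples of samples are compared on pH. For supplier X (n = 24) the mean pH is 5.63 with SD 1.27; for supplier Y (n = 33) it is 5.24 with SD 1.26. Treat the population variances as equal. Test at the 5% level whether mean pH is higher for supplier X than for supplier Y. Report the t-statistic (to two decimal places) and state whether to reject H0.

Let group 1 = supplier X, group 2 = supplier Y. H0: μ_1 = μ_2; H1: μ_1 > μ_2 (two-sample pooled-variance t-test, right-tailed).
s_p² = [(24−1)·1.27² + (33−1)·1.26²]/(24+33−2) = 1.59818
t = (5.63 − 5.24)/√[1.59818·(1/24 + 1/33)] = 1.15
df = n₁ + n₂ − 2 = 55
p-value = P(T ≥ 1.15) ≈ 0.1276
Since p ≈ 0.1276 > α = 0.05, fail to reject H0; the evidence is not statistically significant.

t = 1.15; fail to reject H0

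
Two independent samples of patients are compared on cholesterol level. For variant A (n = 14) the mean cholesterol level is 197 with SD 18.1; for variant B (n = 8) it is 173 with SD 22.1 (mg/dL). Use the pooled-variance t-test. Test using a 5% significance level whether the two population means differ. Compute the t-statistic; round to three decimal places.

Let group 1 = variant A, group 2 = variant B. H0: μ_1 = μ_2; H1: μ_1 ≠ μ_2 (two-sample pooled-variance t-test, two-sided).
s_p² = [(14−1)·18.1² + (8−1)·22.1²]/(14+8−2) = 383.89
t = (197 − 173)/√[383.89·(1/14 + 1/8)] = 2.764
df = n₁ + n₂ − 2 = 20
Two-sided p-value ≈ 0.012
Since p ≈ 0.012 < α = 0.05, reject H0; the data support H1.

2.764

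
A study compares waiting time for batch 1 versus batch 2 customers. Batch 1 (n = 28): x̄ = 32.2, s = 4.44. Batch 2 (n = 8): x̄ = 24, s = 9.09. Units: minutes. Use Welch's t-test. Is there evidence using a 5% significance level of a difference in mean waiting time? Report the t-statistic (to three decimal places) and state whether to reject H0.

t = 2.469; reject H0

Let group 1 = batch 1, group 2 = batch 2. H0: μ_1 = μ_2; H1: μ_1 ≠ μ_2 (Welch's two-sample t-test, two-sided).
t = (x̄_1 − x̄_2)/√(s_1²/n_1 + s_2²/n_2) = (32.2 − 24)/√(4.44²/28 + 9.09²/8) = 2.469
Welch–Satterthwaite df ≈ 7.98
Two-sided p-value ≈ 0.0389
Since p ≈ 0.0389 < α = 0.05, reject H0; the data support H1.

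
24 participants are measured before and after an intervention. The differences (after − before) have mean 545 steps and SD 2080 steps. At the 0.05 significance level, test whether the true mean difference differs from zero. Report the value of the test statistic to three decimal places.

H0: μ_d = 0; H1: μ_d ≠ 0 (paired t-test on the differences, two-sided).
t = d̄/(s_d/√n) = 545/(2080/√24) = 1.284
df = n − 1 = 23
Two-sided p-value ≈ 0.212
Since p ≈ 0.212 > α = 0.05, fail to reject H0; the data do not provide sufficient evidence against H0.

1.284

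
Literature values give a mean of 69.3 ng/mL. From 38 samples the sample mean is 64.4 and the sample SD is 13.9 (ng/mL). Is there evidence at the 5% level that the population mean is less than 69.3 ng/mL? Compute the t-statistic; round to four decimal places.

-2.1731

H0: μ = 69.3; H1: μ < 69.3 (one-sample t-test, left-tailed).
t = (x̄ − μ₀)/(s/√n) = (64.4 − 69.3)/(13.9/√38) = -2.1731
df = n − 1 = 37
p-value = P(T ≤ -2.1731) ≈ 0.018
Since p ≈ 0.018 < α = 0.05, reject H0; the data support H1.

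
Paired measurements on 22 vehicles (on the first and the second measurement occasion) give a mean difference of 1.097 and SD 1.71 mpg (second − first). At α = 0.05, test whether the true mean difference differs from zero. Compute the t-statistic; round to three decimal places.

3.009

H0: μ_d = 0; H1: μ_d ≠ 0 (paired t-test on the differences, two-sided).
t = d̄/(s_d/√n) = 1.097/(1.71/√22) = 3.009
df = n − 1 = 21
Two-sided p-value ≈ 0.007
Since p ≈ 0.007 < α = 0.05, reject H0; the data support H1.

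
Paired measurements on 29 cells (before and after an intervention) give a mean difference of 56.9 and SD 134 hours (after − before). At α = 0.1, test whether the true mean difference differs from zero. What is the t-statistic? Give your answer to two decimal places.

2.29

H0: μ_d = 0; H1: μ_d ≠ 0 (paired t-test on the differences, two-sided).
t = d̄/(s_d/√n) = 56.9/(134/√29) = 2.29
df = n − 1 = 28
Two-sided p-value ≈ 0.0300
Since p ≈ 0.0300 < α = 0.1, reject H0; the evidence is statistically significant.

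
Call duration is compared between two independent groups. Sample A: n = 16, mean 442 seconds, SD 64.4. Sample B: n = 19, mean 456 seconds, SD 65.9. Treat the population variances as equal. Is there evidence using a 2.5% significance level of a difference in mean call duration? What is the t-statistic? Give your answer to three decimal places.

-0.633

Let group 1 = sample A, group 2 = sample B. H0: μ_1 = μ_2; H1: μ_1 ≠ μ_2 (two-sample pooled-variance t-test, two-sided).
s_p² = [(16−1)·64.4² + (19−1)·65.9²]/(16+19−2) = 4253.97
t = (442 − 456)/√[4253.97·(1/16 + 1/19)] = -0.633
df = n₁ + n₂ − 2 = 33
Two-sided p-value ≈ 0.5313
Since p ≈ 0.5313 > α = 0.025, fail to reject H0; the data do not provide sufficient evidence against H0.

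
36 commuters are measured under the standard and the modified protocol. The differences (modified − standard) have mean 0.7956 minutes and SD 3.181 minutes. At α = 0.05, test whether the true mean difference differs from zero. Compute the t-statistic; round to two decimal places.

H0: μ_d = 0; H1: μ_d ≠ 0 (paired t-test on the differences, two-sided).
t = d̄/(s_d/√n) = 0.7956/(3.181/√36) = 1.50
df = n − 1 = 35
Two-sided p-value ≈ 0.1424
Since p ≈ 0.1424 > α = 0.05, fail to reject H0; the data do not provide sufficient evidence against H0.

1.50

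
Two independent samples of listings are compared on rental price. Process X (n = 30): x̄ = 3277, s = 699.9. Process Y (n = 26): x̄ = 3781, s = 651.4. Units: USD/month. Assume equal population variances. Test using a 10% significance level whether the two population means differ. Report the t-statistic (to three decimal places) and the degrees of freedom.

t = -2.775, df = 54

Let group 1 = process X, group 2 = process Y. H0: μ_1 = μ_2; H1: μ_1 ≠ μ_2 (two-sample pooled-variance t-test, two-sided).
s_p² = [(30−1)·699.9² + (26−1)·651.4²]/(30+26−2) = 459518
t = (3277 − 3781)/√[459518·(1/30 + 1/26)] = -2.775
df = n₁ + n₂ − 2 = 54
Two-sided p-value ≈ 0.008
Since p ≈ 0.008 < α = 0.1, reject H0; the evidence is statistically significant.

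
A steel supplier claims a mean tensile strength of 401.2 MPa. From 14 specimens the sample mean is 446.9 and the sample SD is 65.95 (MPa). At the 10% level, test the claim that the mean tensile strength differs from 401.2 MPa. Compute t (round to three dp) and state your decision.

t = 2.593; reject H0

H0: μ = 401.2; H1: μ ≠ 401.2 (one-sample t-test, two-sided).
t = (x̄ − μ₀)/(s/√n) = (446.9 − 401.2)/(65.95/√14) = 2.593
df = n − 1 = 13
Two-sided p-value ≈ 0.0223
Since p ≈ 0.0223 < α = 0.1, reject H0; the data support H1.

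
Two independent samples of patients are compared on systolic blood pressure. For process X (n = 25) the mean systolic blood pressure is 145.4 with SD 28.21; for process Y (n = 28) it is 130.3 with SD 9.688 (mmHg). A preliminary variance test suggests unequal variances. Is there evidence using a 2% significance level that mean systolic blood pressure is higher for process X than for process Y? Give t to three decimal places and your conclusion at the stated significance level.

t = 2.546; reject H0

Let group 1 = process X, group 2 = process Y. H0: μ_1 = μ_2; H1: μ_1 > μ_2 (Welch's two-sample t-test, right-tailed).
t = (x̄_1 − x̄_2)/√(s_1²/n_1 + s_2²/n_2) = (145.4 − 130.3)/√(28.21²/25 + 9.688²/28) = 2.546
Welch–Satterthwaite df ≈ 29.03
p-value = P(T ≥ 2.546) ≈ 0.0082
Since p ≈ 0.0082 < α = 0.02, reject H0; the evidence is statistically significant.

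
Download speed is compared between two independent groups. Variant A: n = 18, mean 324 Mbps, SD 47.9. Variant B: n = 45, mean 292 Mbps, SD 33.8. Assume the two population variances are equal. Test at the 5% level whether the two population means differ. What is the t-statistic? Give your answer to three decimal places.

Let group 1 = variant A, group 2 = variant B. H0: μ_1 = μ_2; H1: μ_1 ≠ μ_2 (two-sample pooled-variance t-test, two-sided).
s_p² = [(18−1)·47.9² + (45−1)·33.8²]/(18+45−2) = 1463.48
t = (324 − 292)/√[1463.48·(1/18 + 1/45)] = 2.999
df = n₁ + n₂ − 2 = 61
Two-sided p-value ≈ 0.0039
Since p ≈ 0.0039 < α = 0.05, reject H0; the evidence is statistically significant.

2.999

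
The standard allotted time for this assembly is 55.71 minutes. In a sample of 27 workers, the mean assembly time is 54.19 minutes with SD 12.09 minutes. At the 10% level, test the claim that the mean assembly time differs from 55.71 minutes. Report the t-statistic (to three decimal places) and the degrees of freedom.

H0: μ = 55.71; H1: μ ≠ 55.71 (one-sample t-test, two-sided).
t = (x̄ − μ₀)/(s/√n) = (54.19 − 55.71)/(12.09/√27) = -0.653
df = n − 1 = 26
Two-sided p-value ≈ 0.519
Since p ≈ 0.519 > α = 0.1, fail to reject H0; the data do not provide sufficient evidence against H0.

t = -0.653, df = 26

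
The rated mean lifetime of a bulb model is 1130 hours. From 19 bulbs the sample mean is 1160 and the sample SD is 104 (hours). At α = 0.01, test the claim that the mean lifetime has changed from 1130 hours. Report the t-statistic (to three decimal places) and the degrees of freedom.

H0: μ = 1130; H1: μ ≠ 1130 (one-sample t-test, two-sided).
t = (x̄ − μ₀)/(s/√n) = (1160 − 1130)/(104/√19) = 1.257
df = n − 1 = 18
Two-sided p-value ≈ 0.2247
Since p ≈ 0.2247 > α = 0.01, fail to reject H0; the evidence is not statistically significant.

t = 1.257, df = 18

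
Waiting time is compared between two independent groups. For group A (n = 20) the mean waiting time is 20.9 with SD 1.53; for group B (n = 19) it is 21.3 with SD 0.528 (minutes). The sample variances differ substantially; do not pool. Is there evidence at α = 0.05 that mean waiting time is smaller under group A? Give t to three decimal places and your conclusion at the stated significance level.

t = -1.102; fail to reject H0

Let group 1 = group A, group 2 = group B. H0: μ_1 = μ_2; H1: μ_1 < μ_2 (Welch's two-sample t-test, left-tailed).
t = (x̄_1 − x̄_2)/√(s_1²/n_1 + s_2²/n_2) = (20.9 − 21.3)/√(1.53²/20 + 0.528²/19) = -1.102
Welch–Satterthwaite df ≈ 23.67
p-value = P(T ≤ -1.102) ≈ 0.1407
Since p ≈ 0.1407 > α = 0.05, fail to reject H0; the data do not provide sufficient evidence against H0.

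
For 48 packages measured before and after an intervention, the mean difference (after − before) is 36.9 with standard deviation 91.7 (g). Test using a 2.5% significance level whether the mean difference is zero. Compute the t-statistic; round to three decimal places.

H0: μ_d = 0; H1: μ_d ≠ 0 (paired t-test on the differences, two-sided).
t = d̄/(s_d/√n) = 36.9/(91.7/√48) = 2.788
df = n − 1 = 47
Two-sided p-value ≈ 0.008
Since p ≈ 0.008 < α = 0.025, reject H0; the evidence is statistically significant.

2.788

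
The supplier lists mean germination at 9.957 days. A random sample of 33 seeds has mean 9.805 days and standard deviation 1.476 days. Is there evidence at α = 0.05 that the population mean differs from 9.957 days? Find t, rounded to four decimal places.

-0.5916

H0: μ = 9.957; H1: μ ≠ 9.957 (one-sample t-test, two-sided).
t = (x̄ − μ₀)/(s/√n) = (9.805 − 9.957)/(1.476/√33) = -0.5916
df = n − 1 = 32
Two-sided p-value ≈ 0.558
Since p ≈ 0.558 > α = 0.05, fail to reject H0; the data do not provide sufficient evidence against H0.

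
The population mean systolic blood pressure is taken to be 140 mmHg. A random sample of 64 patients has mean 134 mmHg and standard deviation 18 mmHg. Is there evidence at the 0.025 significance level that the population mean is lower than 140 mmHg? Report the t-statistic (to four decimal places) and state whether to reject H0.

t = -2.6667; reject H0

H0: μ = 140; H1: μ < 140 (one-sample t-test, left-tailed).
t = (x̄ − μ₀)/(s/√n) = (134 − 140)/(18/√64) = -2.6667
df = n − 1 = 63
p-value = P(T ≤ -2.6667) ≈ 0.0049
Since p ≈ 0.0049 < α = 0.025, reject H0; the data support H1.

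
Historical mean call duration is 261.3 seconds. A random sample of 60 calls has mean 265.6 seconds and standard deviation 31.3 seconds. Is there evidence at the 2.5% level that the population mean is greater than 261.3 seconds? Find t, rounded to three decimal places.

H0: μ = 261.3; H1: μ > 261.3 (one-sample t-test, right-tailed).
t = (x̄ − μ₀)/(s/√n) = (265.6 − 261.3)/(31.3/√60) = 1.064
df = n − 1 = 59
p-value = P(T ≥ 1.064) ≈ 0.1458
Since p ≈ 0.1458 > α = 0.025, fail to reject H0; the evidence is not statistically significant.

1.064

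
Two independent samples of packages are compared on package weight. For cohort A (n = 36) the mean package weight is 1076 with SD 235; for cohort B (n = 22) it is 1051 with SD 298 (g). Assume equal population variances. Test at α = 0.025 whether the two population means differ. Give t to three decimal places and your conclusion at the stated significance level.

Let group 1 = cohort A, group 2 = cohort B. H0: μ_1 = μ_2; H1: μ_1 ≠ μ_2 (two-sample pooled-variance t-test, two-sided).
s_p² = [(36−1)·235² + (22−1)·298²]/(36+22−2) = 67817.1
t = (1076 − 1051)/√[67817.1·(1/36 + 1/22)] = 0.355
df = n₁ + n₂ − 2 = 56
Two-sided p-value ≈ 0.724
Since p ≈ 0.724 > α = 0.025, fail to reject H0; the evidence is not statistically significant.

t = 0.355; fail to reject H0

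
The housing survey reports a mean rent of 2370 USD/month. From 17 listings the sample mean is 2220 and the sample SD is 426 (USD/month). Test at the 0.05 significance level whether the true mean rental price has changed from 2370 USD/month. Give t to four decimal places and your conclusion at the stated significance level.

H0: μ = 2370; H1: μ ≠ 2370 (one-sample t-test, two-sided).
t = (x̄ − μ₀)/(s/√n) = (2220 − 2370)/(426/√17) = -1.4518
df = n − 1 = 16
Two-sided p-value ≈ 0.1659
Since p ≈ 0.1659 > α = 0.05, fail to reject H0; the evidence is not statistically significant.

t = -1.4518; fail to reject H0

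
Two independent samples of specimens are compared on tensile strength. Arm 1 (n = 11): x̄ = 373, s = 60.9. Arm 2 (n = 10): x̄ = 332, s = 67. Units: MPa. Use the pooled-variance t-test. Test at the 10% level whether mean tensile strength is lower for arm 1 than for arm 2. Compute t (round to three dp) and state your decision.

t = 1.469; fail to reject H0

Let group 1 = arm 1, group 2 = arm 2. H0: μ_1 = μ_2; H1: μ_1 < μ_2 (two-sample pooled-variance t-test, left-tailed).
s_p² = [(11−1)·60.9² + (10−1)·67²]/(11+10−2) = 4078.37
t = (373 − 332)/√[4078.37·(1/11 + 1/10)] = 1.469
df = n₁ + n₂ − 2 = 19
p-value = P(T ≤ 1.469) ≈ 0.921
Since p ≈ 0.921 > α = 0.1, fail to reject H0; the evidence is not statistically significant.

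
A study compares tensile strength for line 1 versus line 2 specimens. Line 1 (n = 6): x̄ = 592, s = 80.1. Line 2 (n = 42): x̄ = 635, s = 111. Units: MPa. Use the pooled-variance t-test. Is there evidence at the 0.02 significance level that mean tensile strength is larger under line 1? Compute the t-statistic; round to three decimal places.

Let group 1 = line 1, group 2 = line 2. H0: μ_1 = μ_2; H1: μ_1 > μ_2 (two-sample pooled-variance t-test, right-tailed).
s_p² = [(6−1)·80.1² + (42−1)·111²]/(6+42−2) = 11679.2
t = (592 − 635)/√[11679.2·(1/6 + 1/42)] = -0.912
df = n₁ + n₂ − 2 = 46
p-value = P(T ≥ -0.912) ≈ 0.817
Since p ≈ 0.817 > α = 0.02, fail to reject H0; the evidence is not statistically significant.

-0.912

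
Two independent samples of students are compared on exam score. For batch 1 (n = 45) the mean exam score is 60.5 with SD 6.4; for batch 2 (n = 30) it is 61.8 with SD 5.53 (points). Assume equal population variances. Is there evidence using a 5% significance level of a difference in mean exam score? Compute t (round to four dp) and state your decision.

t = -0.9087; fail to reject H0

Let group 1 = batch 1, group 2 = batch 2. H0: μ_1 = μ_2; H1: μ_1 ≠ μ_2 (two-sample pooled-variance t-test, two-sided).
s_p² = [(45−1)·6.4² + (30−1)·5.53²]/(45+30−2) = 36.8368
t = (60.5 − 61.8)/√[36.8368·(1/45 + 1/30)] = -0.9087
df = n₁ + n₂ − 2 = 73
Two-sided p-value ≈ 0.3665
Since p ≈ 0.3665 > α = 0.05, fail to reject H0; the data do not provide sufficient evidence against H0.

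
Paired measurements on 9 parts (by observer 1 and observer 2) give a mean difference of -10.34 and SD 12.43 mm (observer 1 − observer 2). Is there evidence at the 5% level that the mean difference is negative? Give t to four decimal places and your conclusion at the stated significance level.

t = -2.4956; reject H0

H0: μ_d = 0; H1: μ_d < 0 (paired t-test on the differences, left-tailed).
t = d̄/(s_d/√n) = -10.34/(12.43/√9) = -2.4956
df = n − 1 = 8
p-value = P(T ≤ -2.4956) ≈ 0.0186
Since p ≈ 0.0186 < α = 0.05, reject H0; the evidence is statistically significant.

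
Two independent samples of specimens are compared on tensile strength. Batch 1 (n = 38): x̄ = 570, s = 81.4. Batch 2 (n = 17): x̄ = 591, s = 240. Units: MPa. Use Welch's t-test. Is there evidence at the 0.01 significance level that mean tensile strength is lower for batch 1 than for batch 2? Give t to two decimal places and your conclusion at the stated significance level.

Let group 1 = batch 1, group 2 = batch 2. H0: μ_1 = μ_2; H1: μ_1 < μ_2 (Welch's two-sample t-test, left-tailed).
t = (x̄_1 − x̄_2)/√(s_1²/n_1 + s_2²/n_2) = (570 − 591)/√(81.4²/38 + 240²/17) = -0.35
Welch–Satterthwaite df ≈ 17.67
p-value = P(T ≤ -0.35) ≈ 0.3646
Since p ≈ 0.3646 > α = 0.01, fail to reject H0; the data do not provide sufficient evidence against H0.

t = -0.35; fail to reject H0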